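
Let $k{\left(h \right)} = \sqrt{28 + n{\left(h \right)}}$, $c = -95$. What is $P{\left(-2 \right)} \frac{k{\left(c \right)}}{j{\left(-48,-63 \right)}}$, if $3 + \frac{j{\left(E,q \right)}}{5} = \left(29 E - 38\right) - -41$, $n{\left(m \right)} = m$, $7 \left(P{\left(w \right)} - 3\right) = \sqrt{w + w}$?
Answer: $\frac{i \sqrt{67} \left(-21 - 2 i\right)}{48720} \approx 0.00033602 - 0.0035282 i$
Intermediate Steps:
$P{\left(w \right)} = 3 + \frac{\sqrt{2} \sqrt{w}}{7}$ ($P{\left(w \right)} = 3 + \frac{\sqrt{w + w}}{7} = 3 + \frac{\sqrt{2 w}}{7} = 3 + \frac{\sqrt{2} \sqrt{w}}{7}$)
$j{\left(E,q \right)} = 145 E$ ($j{\left(E,q \right)} = -15 + 5 \left(\left(29 E - 38\right) - -41\right) = -15 + 5 \left(\left(-38 + 29 E\right) + 41\right) = -15 + 5 \left(3 + 29 E\right) = -15 + \left(15 + 145 E\right) = 145 E$)
$k{\left(h \right)} = \sqrt{28 + h}$
$P{\left(-2 \right)} \frac{k{\left(c \right)}}{j{\left(-48,-63 \right)}} = \left(3 + \frac{\sqrt{2} \sqrt{-2}}{7}\right) \frac{\sqrt{28 - 95}}{145 \left(-48\right)} = \left(3 + \frac{\sqrt{2} i \sqrt{2}}{7}\right) \frac{\sqrt{-67}}{-6960} = \left(3 + \frac{2 i}{7}\right) i \sqrt{67} \left(- \frac{1}{6960}\right) = \left(3 + \frac{2 i}{7}\right) \left(- \frac{i \sqrt{67}}{6960}\right) = - \frac{i \sqrt{67} \left(3 + \frac{2 i}{7}\right)}{6960}$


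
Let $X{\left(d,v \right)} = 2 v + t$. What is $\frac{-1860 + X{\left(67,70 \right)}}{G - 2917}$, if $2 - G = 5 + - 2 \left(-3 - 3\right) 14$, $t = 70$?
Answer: $\frac{825}{1544} \approx 0.53433$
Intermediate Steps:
$X{\left(d,v \right)} = 70 + 2 v$ ($X{\left(d,v \right)} = 2 v + 70 = 70 + 2 v$)
$G = -171$ ($G = 2 - \left(5 + - 2 \left(-3 - 3\right) 14\right) = 2 - \left(5 + \left(-2\right) \left(-6\right) 14\right) = 2 - \left(5 + 12 \cdot 14\right) = 2 - \left(5 + 168\right) = 2 - 173 = -171$)
$\frac{-1860 + X{\left(67,70 \right)}}{G - 2917} = \frac{-1860 + \left(70 + 2 \cdot 70\right)}{-171 - 2917} = \frac{-1860 + \left(70 + 140\right)}{-3088} = \left(-1860 + 210\right) \left(- \frac{1}{3088}\right) = \left(-1650\right) \left(- \frac{1}{3088}\right) = \frac{825}{1544}$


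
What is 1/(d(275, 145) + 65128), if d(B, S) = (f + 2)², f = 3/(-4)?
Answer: 16/1042073 ≈ 1.5354e-5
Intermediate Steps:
f = -¾ (f = 3*(-¼) = -¾ ≈ -0.75000)
d(B, S) = 25/16 (d(B, S) = (-¾ + 2)² = (5/4)² = 25/16)
1/(d(275, 145) + 65128) = 1/(25/16 + 65128) = 1/(1042073/16) = 16/1042073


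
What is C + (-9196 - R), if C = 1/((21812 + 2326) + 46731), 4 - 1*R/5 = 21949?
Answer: 7124389702/70869 ≈ 1.0053e+5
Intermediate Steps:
R = -109725 (R = 20 - 5*21949 = 20 - 109745 = -109725)
C = 1/70869 (C = 1/(24138 + 46731) = 1/70869 ≈ 1.4111e-5)
C + (-9196 - R) = 1/70869 + (-9196 - 1*(-109725)) = 1/70869 + (-9196 + 109725) = 1/70869 + 100529 = 7124389702/70869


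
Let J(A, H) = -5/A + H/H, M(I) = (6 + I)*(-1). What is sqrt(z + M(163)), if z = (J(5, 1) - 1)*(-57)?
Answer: 4*I*sqrt(7) ≈ 10.583*I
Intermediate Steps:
M(I) = -6 - I
J(A, H) = 1 - 5/A (J(A, H) = -5/A + 1 = 1 - 5/A)
z = 57 (z = ((-5 + 5)/5 - 1)*(-57) = ((1/5)*0 - 1)*(-57) = (0 - 1)*(-57) = -1*(-57) = 57)
sqrt(z + M(163)) = sqrt(57 + (-6 - 1*163)) = sqrt(57 + (-6 - 163)) = sqrt(57 - 169) = sqrt(-112) = 4*I*sqrt(7)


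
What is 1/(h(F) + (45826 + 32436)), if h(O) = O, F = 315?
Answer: 1/78577 ≈ 1.2726e-5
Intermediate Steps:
1/(h(F) + (45826 + 32436)) = 1/(315 + (45826 + 32436)) = 1/(315 + 78262) = 1/78577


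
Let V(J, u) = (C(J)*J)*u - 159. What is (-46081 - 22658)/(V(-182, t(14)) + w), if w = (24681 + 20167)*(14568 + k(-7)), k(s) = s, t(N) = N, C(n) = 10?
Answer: -68739/653006089 ≈ -0.00010527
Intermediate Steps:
w = 653031728 (w = (24681 + 20167)*(14568 - 7) = 44848*14561 = 653031728)
V(J, u) = -159 + 10*J*u (V(J, u) = (10*J)*u - 159 = 10*J*u - 159 = -159 + 10*J*u)
(-46081 - 22658)/(V(-182, t(14)) + w) = (-46081 - 22658)/((-159 + 10*(-182)*14) + 653031728) = -68739/((-159 - 25480) + 653031728) = -68739/(-25639 + 653031728) = -68739/653006089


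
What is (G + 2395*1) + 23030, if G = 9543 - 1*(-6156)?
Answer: 41124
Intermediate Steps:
G = 15699 (G = 9543 + 6156 = 15699)
(G + 2395*1) + 23030 = (15699 + 2395*1) + 23030 = (15699 + 2395) + 23030 = 18094 + 23030 = 41124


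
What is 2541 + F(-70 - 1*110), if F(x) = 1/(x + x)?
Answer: 914759/360 ≈ 2541.0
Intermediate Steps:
F(x) = 1/(2*x)
2541 + F(-70 - 1*110) = 2541 + 1/(2*(-70 - 1*110)) = 2541 + 1/(2*(-70 - 110)) = 2541 + (½)/(-180) = 2541 + (½)*(-1/180) = 2541 - 1/360 = 914759/360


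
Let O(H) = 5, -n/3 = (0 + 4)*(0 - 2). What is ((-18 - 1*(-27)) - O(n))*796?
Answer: 3184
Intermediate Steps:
n = 24 (n = -3*(0 + 4)*(0 - 2) = -12*(-2) = -3*(-8) = 24)
((-18 - 1*(-27)) - O(n))*796 = ((-18 - 1*(-27)) - 1*5)*796 = ((-18 + 27) - 5)*796 = (9 - 5)*796 = 4*796 = 3184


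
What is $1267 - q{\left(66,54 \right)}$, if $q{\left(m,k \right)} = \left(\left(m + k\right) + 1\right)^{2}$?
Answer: $-13374$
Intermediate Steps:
$q{\left(m,k \right)} = \left(1 + k + m\right)^{2}$ ($q{\left(m,k \right)} = \left(\left(k + m\right) + 1\right)^{2} = \left(1 + k + m\right)^{2}$)
$1267 - q{\left(66,54 \right)} = 1267 - \left(1 + 54 + 66\right)^{2} = 1267 - 121^{2} = 1267 - 14641 = -13374$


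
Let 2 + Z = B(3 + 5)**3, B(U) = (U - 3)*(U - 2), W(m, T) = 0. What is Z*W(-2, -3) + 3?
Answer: 3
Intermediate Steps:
B(U) = (-3 + U)*(-2 + U)
Z = 26998 (Z = -2 + (6 + (3 + 5)**2 - 5*(3 + 5))**3 = -2 + (6 + 8**2 - 5*8)**3 = -2 + (6 + 64 - 40)**3 = -2 + 30**3 = -2 + 27000 = 26998)
Z*W(-2, -3) + 3 = 26998*0 + 3 = 0 + 3 = 3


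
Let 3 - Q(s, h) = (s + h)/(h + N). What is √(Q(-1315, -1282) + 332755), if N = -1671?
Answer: √2901711637481/2953 ≈ 576.85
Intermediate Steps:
Q(s, h) = 3 - (h + s)/(-1671 + h) (Q(s, h) = 3 - (s + h)/(h - 1671) = 3 - (h + s)/(-1671 + h))
√(Q(-1315, -1282) + 332755) = √((-5013 - 1*(-1315) + 2*(-1282))/(-1671 - 1282) + 332755) = √((-5013 + 1315 - 2564)/(-2953) + 332755) = √(-1/2953*(-6262) + 332755) = √(6262/2953 + 332755) = √(982631777/2953) = √2901711637481/2953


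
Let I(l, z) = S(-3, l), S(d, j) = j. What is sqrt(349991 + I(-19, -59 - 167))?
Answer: 2*sqrt(87493) ≈ 591.58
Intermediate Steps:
I(l, z) = l
sqrt(349991 + I(-19, -59 - 167)) = sqrt(349991 - 19) = sqrt(349972) = 2*sqrt(87493)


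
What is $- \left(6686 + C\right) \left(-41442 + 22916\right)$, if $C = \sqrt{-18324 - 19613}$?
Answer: $123864836 + 18526 i \sqrt{37937} \approx 1.2386 \cdot 10^{8} + 3.6084 \cdot 10^{6} i$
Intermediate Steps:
$C = i \sqrt{37937}$ ($C = \sqrt{-37937} = i \sqrt{37937} \approx 194.77 i$)
$- \left(6686 + C\right) \left(-41442 + 22916\right) = - \left(6686 + i \sqrt{37937}\right) \left(-41442 + 22916\right) = - \left(6686 + i \sqrt{37937}\right) \left(-18526\right) = - (-123864836 - 18526 i \sqrt{37937}) = 123864836 + 18526 i \sqrt{37937}$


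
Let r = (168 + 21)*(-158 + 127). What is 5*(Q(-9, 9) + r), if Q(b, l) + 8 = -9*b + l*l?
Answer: -28525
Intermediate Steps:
Q(b, l) = -8 + l**2 - 9*b (Q(b, l) = -8 + (-9*b + l*l) = -8 + (-9*b + l**2) = -8 + (l**2 - 9*b) = -8 + l**2 - 9*b)
r = -5859 (r = 189*(-31) = -5859)
5*(Q(-9, 9) + r) = 5*((-8 + 9**2 - 9*(-9)) - 5859) = 5*((-8 + 81 + 81) - 5859) = 5*(154 - 5859) = 5*(-5705) = -28525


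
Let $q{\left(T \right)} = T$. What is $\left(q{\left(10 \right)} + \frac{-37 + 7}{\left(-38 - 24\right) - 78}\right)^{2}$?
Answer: $\frac{20449}{196} \approx 104.33$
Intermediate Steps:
$\left(q{\left(10 \right)} + \frac{-37 + 7}{\left(-38 - 24\right) - 78}\right)^{2} = \left(10 + \frac{-37 + 7}{\left(-38 - 24\right) - 78}\right)^{2} = \left(10 - \frac{30}{-62 - 78}\right)^{2} = \left(10 - \frac{30}{-140}\right)^{2} = \left(10 - - \frac{3}{14}\right)^{2} = \left(10 + \frac{3}{14}\right)^{2} = \left(\frac{143}{14}\right)^{2} = \frac{20449}{196}$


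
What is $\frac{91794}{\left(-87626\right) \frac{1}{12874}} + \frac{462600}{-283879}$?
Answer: $- \frac{167758117410462}{12437590627} \approx -13488.0$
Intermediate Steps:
$\frac{91794}{\left(-87626\right) \frac{1}{12874}} + \frac{462600}{-283879} = \frac{91794}{\left(-87626\right) \frac{1}{12874}} + 462600 \left(- \frac{1}{283879}\right) = \frac{91794}{- \frac{43813}{6437}} - \frac{462600}{283879} = 91794 \left(- \frac{6437}{43813}\right) - \frac{462600}{283879} = - \frac{590877978}{43813} - \frac{462600}{283879} = - \frac{167758117410462}{12437590627}$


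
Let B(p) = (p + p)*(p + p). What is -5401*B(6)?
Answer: -777744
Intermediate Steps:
B(p) = 4*p² (B(p) = (2*p)*(2*p) = 4*p²)
-5401*B(6) = -21604*6² = -21604*36 = -5401*144 = -777744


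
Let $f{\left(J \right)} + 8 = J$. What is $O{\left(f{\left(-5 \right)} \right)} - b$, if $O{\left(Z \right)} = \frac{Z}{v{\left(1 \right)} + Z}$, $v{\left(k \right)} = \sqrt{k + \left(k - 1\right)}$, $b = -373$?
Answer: $\frac{4489}{12} \approx 374.08$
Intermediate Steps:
$v{\left(k \right)} = \sqrt{-1 + 2 k}$ ($v{\left(k \right)} = \sqrt{k + \left(k - 1\right)} = \sqrt{k + \left(-1 + k\right)} = \sqrt{-1 + 2 k}$)
$f{\left(J \right)} = -8 + J$
$O{\left(Z \right)} = \frac{Z}{1 + Z}$ ($O{\left(Z \right)} = \frac{Z}{\sqrt{-1 + 2 \cdot 1} + Z} = \frac{Z}{\sqrt{-1 + 2} + Z} = \frac{Z}{\sqrt{1} + Z} = \frac{Z}{1 + Z}$)
$O{\left(f{\left(-5 \right)} \right)} - b = \frac{-8 - 5}{1 - 13} - -373 = - \frac{13}{1 - 13} + 373 = - \frac{13}{-12} + 373 = \left(-13\right) \left(- \frac{1}{12}\right) + 373 = \frac{13}{12} + 373 = \frac{4489}{12}$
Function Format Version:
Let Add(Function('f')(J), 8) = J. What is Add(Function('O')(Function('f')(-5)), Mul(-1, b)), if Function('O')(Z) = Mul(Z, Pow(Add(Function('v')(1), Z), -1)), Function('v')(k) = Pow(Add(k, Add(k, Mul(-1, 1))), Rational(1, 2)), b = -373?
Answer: Rational(4489, 12) ≈ 374.08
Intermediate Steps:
Function('v')(k) = Pow(Add(-1, Mul(2, k)), Rational(1, 2)) (Function('v')(k) = Pow(Add(k, Add(k, -1)), Rational(1, 2)) = Pow(Add(k, Add(-1, k)), Rational(1, 2)) = Pow(Add(-1, Mul(2, k)), Rational(1, 2)))
Function('f')(J) = Add(-8, J)
Function('O')(Z) = Mul(Z, Pow(Add(1, Z), -1)) (Function('O')(Z) = Mul(Z, Pow(Add(Pow(Add(-1, Mul(2, 1)), Rational(1, 2)), Z), -1)) = Mul(Z, Pow(Add(Pow(Add(-1, 2), Rational(1, 2)), Z), -1)) = Mul(Z, Pow(Add(Pow(1, Rational(1, 2)), Z), -1)) = Mul(Z, Pow(Add(1, Z), -1)))
Add(Function('O')(Function('f')(-5)), Mul(-1, b)) = Add(Mul(Add(-8, -5), Pow(Add(1, Add(-8, -5)), -1)), Mul(-1, -373)) = Add(Mul(-13, Pow(Add(1, -13), -1)), 373) = Add(Mul(-13, Pow(-12, -1)), 373) = Add(Mul(-13, Rational(-1, 12)), 373) = Add(Rational(13, 12), 373) = Rational(4489, 12)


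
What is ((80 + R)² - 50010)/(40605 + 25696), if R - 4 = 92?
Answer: -19034/66301 ≈ -0.28708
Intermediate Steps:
R = 96 (R = 4 + 92 = 96)
((80 + R)² - 50010)/(40605 + 25696) = ((80 + 96)² - 50010)/(40605 + 25696) = (176² - 50010)/66301 = (30976 - 50010)*(1/66301) = -19034*1/66301 = -19034/66301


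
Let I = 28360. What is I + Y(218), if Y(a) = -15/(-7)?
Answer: 198535/7 ≈ 28362.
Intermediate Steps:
Y(a) = 15/7 (Y(a) = -⅐*(-15) = 15/7)
I + Y(218) = 28360 + 15/7 = 198535/7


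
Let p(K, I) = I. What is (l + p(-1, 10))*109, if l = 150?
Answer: 17440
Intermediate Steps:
(l + p(-1, 10))*109 = (150 + 10)*109 = 160*109 = 17440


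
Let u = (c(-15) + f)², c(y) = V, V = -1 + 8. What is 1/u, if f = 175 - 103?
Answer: 1/6241 ≈ 0.00016023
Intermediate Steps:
V = 7
c(y) = 7
f = 72
u = 6241 (u = (7 + 72)² = 79² = 6241)
1/u = 1/6241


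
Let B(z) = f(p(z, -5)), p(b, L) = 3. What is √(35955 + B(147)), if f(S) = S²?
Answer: 18*√111 ≈ 189.64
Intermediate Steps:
B(z) = 9 (B(z) = 3² = 9)
√(35955 + B(147)) = √(35955 + 9) = √35964 = 18*√111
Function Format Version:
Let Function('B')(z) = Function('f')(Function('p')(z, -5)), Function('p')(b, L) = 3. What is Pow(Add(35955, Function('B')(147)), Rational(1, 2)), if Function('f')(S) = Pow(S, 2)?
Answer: Mul(18, Pow(111, Rational(1, 2))) ≈ 189.64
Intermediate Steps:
Function('B')(z) = 9 (Function('B')(z) = Pow(3, 2) = 9)
Pow(Add(35955, Function('B')(147)), Rational(1, 2)) = Pow(Add(35955, 9), Rational(1, 2)) = Pow(35964, Rational(1, 2)) = Mul(18, Pow(111, Rational(1, 2)))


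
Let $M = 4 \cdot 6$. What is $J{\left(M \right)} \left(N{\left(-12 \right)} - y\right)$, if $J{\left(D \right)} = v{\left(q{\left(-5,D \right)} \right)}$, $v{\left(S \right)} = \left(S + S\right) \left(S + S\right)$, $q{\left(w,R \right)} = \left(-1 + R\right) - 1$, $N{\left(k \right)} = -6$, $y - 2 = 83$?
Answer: $-176176$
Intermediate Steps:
$y = 85$ ($y = 2 + 83 = 85$)
$q{\left(w,R \right)} = -2 + R$
$M = 24$
$v{\left(S \right)} = 4 S^{2}$ ($v{\left(S \right)} = 2 S 2 S = 4 S^{2}$)
$J{\left(D \right)} = 4 \left(-2 + D\right)^{2}$
$J{\left(M \right)} \left(N{\left(-12 \right)} - y\right) = 4 \left(-2 + 24\right)^{2} \left(-6 - 85\right) = 4 \cdot 22^{2} \left(-6 - 85\right) = 4 \cdot 484 \left(-91\right) = 1936 \left(-91\right) = -176176$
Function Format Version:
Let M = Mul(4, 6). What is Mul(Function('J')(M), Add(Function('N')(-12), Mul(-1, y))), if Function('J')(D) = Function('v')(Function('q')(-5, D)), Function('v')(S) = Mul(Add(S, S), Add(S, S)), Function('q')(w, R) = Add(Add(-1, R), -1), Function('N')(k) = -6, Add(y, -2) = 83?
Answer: -176176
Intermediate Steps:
y = 85 (y = Add(2, 83) = 85)
Function('q')(w, R) = Add(-2, R)
M = 24
Function('v')(S) = Mul(4, Pow(S, 2)) (Function('v')(S) = Mul(Mul(2, S), Mul(2, S)) = Mul(4, Pow(S, 2)))
Function('J')(D) = Mul(4, Pow(Add(-2, D), 2))
Mul(Function('J')(M), Add(Function('N')(-12), Mul(-1, y))) = Mul(Mul(4, Pow(Add(-2, 24), 2)), Add(-6, Mul(-1, 85))) = Mul(Mul(4, Pow(22, 2)), Add(-6, -85)) = Mul(Mul(4, 484), -91) = Mul(1936, -91) = -176176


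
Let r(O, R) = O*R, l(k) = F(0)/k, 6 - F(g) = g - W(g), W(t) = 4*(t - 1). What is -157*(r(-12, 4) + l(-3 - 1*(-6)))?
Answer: 22294/3 ≈ 7431.3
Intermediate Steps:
W(t) = -4 + 4*t (W(t) = 4*(-1 + t) = -4 + 4*t)
F(g) = 2 + 3*g (F(g) = 6 - (g - (-4 + 4*g)) = 6 - (g + (4 - 4*g)) = 6 - (4 - 3*g) = 6 + (-4 + 3*g) = 2 + 3*g)
l(k) = 2/k (l(k) = (2 + 3*0)/k = (2 + 0)/k = 2/k)
-157*(r(-12, 4) + l(-3 - 1*(-6))) = -157*(-12*4 + 2/(-3 - 1*(-6))) = -157*(-48 + 2/(-3 + 6)) = -157*(-48 + 2/3) = -157*(-48 + 2*(⅓)) = -157*(-48 + ⅔) = -157*(-142/3) = 22294/3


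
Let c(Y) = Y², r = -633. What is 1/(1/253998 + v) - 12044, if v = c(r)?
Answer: -1225768520225414/101774204623 ≈ -12044.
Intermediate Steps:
v = 400689 (v = (-633)² = 400689)
1/(1/253998 + v) - 12044 = 1/(1/253998 + 400689) - 12044 = 1/(101774204623/253998) - 12044 = 253998/101774204623 - 12044 = -1225768520225414/101774204623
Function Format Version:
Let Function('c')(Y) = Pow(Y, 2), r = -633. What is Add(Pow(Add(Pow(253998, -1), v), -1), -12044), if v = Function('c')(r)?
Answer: Rational(-1225768520225414, 101774204623) ≈ -12044.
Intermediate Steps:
v = 400689 (v = Pow(-633, 2) = 400689)
Add(Pow(Add(Pow(253998, -1), v), -1), -12044) = Add(Pow(Add(Pow(253998, -1), 400689), -1), -12044) = Add(Pow(Add(Rational(1, 253998), 400689), -1), -12044) = Add(Pow(Rational(101774204623, 253998), -1), -12044) = Add(Rational(253998, 101774204623), -12044) = Rational(-1225768520225414, 101774204623)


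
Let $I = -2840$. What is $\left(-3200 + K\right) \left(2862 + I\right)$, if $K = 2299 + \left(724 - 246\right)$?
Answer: $-9306$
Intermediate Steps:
$K = 2777$ ($K = 2299 + 478 = 2777$)
$\left(-3200 + K\right) \left(2862 + I\right) = \left(-3200 + 2777\right) \left(2862 - 2840\right) = \left(-423\right) 22 = -9306$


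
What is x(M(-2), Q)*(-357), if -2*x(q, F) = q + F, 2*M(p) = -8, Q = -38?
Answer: -7497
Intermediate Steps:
M(p) = -4 (M(p) = (½)*(-8) = -4)
x(q, F) = -F/2 - q/2 (x(q, F) = -(q + F)/2 = -(F + q)/2 = -F/2 - q/2)
x(M(-2), Q)*(-357) = (-½*(-38) - ½*(-4))*(-357) = (19 + 2)*(-357) = 21*(-357) = -7497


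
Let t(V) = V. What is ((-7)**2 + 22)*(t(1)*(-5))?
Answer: -355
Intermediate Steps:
((-7)**2 + 22)*(t(1)*(-5)) = ((-7)**2 + 22)*(1*(-5)) = (49 + 22)*(-5) = 71*(-5) = -355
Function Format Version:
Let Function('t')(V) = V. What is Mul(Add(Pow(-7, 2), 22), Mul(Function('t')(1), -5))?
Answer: -355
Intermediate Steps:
Mul(Add(Pow(-7, 2), 22), Mul(Function('t')(1), -5)) = Mul(Add(Pow(-7, 2), 22), Mul(1, -5)) = Mul(Add(49, 22), -5) = Mul(71, -5) = -355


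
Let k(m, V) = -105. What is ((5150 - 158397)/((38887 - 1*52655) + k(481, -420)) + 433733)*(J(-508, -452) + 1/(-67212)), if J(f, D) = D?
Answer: -15233788957193975/77702673 ≈ -1.9605e+8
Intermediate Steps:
((5150 - 158397)/((38887 - 1*52655) + k(481, -420)) + 433733)*(J(-508, -452) + 1/(-67212)) = ((5150 - 158397)/((38887 - 1*52655) - 105) + 433733)*(-452 + 1/(-67212)) = (-153247/((38887 - 52655) - 105) + 433733)*(-452 - 1/67212) = (-153247/(-13768 - 105) + 433733)*(-30379825/67212) = (-153247/(-13873) + 433733)*(-30379825/67212) = (-153247*(-1/13873) + 433733)*(-30379825/67212) = (153247/13873 + 433733)*(-30379825/67212) = (6017331156/13873)*(-30379825/67212) = -15233788957193975/77702673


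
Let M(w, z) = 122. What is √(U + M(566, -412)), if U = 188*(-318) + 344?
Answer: I*√59318 ≈ 243.55*I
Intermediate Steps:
U = -59440 (U = -59784 + 344 = -59440)
√(U + M(566, -412)) = √(-59440 + 122) = √(-59318) = I*√59318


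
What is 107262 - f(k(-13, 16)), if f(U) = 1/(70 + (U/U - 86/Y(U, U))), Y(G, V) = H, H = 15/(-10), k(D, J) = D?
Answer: 41295867/385 ≈ 1.0726e+5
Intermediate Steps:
H = -3/2 (H = 15*(-1/10) = -3/2 ≈ -1.5000)
Y(G, V) = -3/2
f(U) = 3/385 (f(U) = 1/(70 + (U/U - 86/(-3/2))) = 1/(70 + (1 - 86*(-2/3))) = 1/(70 + (1 + 172/3)) = 1/(70 + 175/3) = 1/(385/3) = 3/385)
107262 - f(k(-13, 16)) = 107262 - 1*3/385 = 107262 - 3/385 = 41295867/385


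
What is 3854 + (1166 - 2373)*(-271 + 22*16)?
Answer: -93913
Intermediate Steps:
3854 + (1166 - 2373)*(-271 + 22*16) = 3854 - 1207*(-271 + 352) = 3854 - 1207*81 = 3854 - 97767 = -93913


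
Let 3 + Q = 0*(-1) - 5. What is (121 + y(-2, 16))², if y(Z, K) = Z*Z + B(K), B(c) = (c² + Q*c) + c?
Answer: 72361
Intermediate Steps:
Q = -8 (Q = -3 + (0*(-1) - 5) = -3 + (0 - 5) = -3 - 5 = -8)
B(c) = c² - 7*c (B(c) = (c² - 8*c) + c = c² - 7*c)
y(Z, K) = Z² + K*(-7 + K) (y(Z, K) = Z*Z + K*(-7 + K) = Z² + K*(-7 + K))
(121 + y(-2, 16))² = (121 + ((-2)² + 16*(-7 + 16)))² = (121 + (4 + 16*9))² = (121 + (4 + 144))² = (121 + 148)² = 269² = 72361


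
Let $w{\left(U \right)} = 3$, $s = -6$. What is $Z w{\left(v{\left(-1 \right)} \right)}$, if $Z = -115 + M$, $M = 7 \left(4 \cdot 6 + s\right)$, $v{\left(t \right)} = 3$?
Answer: $33$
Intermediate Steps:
$M = 126$ ($M = 7 \left(4 \cdot 6 - 6\right) = 7 \left(24 - 6\right) = 7 \cdot 18 = 126$)
$Z = 11$ ($Z = -115 + 126 = 11$)
$Z w{\left(v{\left(-1 \right)} \right)} = 11 \cdot 3 = 33$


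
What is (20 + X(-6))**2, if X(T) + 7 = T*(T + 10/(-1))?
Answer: 11881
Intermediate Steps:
X(T) = -7 + T*(-10 + T) (X(T) = -7 + T*(T + 10/(-1)) = -7 + T*(T + 10*(-1)) = -7 + T*(T - 10) = -7 + T*(-10 + T))
(20 + X(-6))**2 = (20 + (-7 + (-6)**2 - 10*(-6)))**2 = (20 + (-7 + 36 + 60))**2 = (20 + 89)**2 = 109**2 = 11881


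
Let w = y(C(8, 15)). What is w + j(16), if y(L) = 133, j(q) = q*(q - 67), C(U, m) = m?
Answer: -683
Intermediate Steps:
j(q) = q*(-67 + q)
w = 133
w + j(16) = 133 + 16*(-67 + 16) = 133 + 16*(-51) = 133 - 816 = -683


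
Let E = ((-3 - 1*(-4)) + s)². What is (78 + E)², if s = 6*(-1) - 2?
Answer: 16129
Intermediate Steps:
s = -8 (s = -6 - 2 = -8)
E = 49 (E = ((-3 - 1*(-4)) - 8)² = ((-3 + 4) - 8)² = (1 - 8)² = (-7)² = 49)
(78 + E)² = (78 + 49)² = 127² = 16129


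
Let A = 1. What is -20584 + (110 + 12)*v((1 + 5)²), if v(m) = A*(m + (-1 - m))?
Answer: -20706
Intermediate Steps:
v(m) = -1 (v(m) = 1*(m + (-1 - m)) = 1*(-1) = -1)
-20584 + (110 + 12)*v((1 + 5)²) = -20584 + (110 + 12)*(-1) = -20584 + 122*(-1) = -20584 - 122 = -20706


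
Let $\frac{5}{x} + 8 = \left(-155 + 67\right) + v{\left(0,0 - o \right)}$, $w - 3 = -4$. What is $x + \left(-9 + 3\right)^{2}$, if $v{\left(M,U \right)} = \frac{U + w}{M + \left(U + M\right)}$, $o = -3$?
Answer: $\frac{10281}{286} \approx 35.948$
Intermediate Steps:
$w = -1$ ($w = 3 - 4 = -1$)
$v{\left(M,U \right)} = \frac{-1 + U}{U + 2 M}$ ($v{\left(M,U \right)} = \frac{U - 1}{M + \left(U + M\right)} = \frac{-1 + U}{M + \left(M + U\right)} = \frac{-1 + U}{U + 2 M}$)
$x = - \frac{15}{286}$ ($x = \frac{5}{-8 + \left(\left(-155 + 67\right) + \frac{-1 + \left(0 - -3\right)}{\left(0 - -3\right) + 2 \cdot 0}\right)} = \frac{5}{-8 - \left(88 - \frac{-1 + \left(0 + 3\right)}{\left(0 + 3\right) + 0}\right)} = \frac{5}{-8 - \left(88 - \frac{-1 + 3}{3 + 0}\right)} = \frac{5}{-8 - \left(88 - \frac{1}{3} \cdot 2\right)} = \frac{5}{-8 + \left(-88 + \frac{1}{3} \cdot 2\right)} = \frac{5}{-8 + \left(-88 + \frac{2}{3}\right)} = \frac{5}{-8 - \frac{262}{3}} = \frac{5}{- \frac{286}{3}} = 5 \left(- \frac{3}{286}\right) = - \frac{15}{286} \approx -0.052448$)
$x + \left(-9 + 3\right)^{2} = - \frac{15}{286} + \left(-9 + 3\right)^{2} = - \frac{15}{286} + \left(-6\right)^{2} = - \frac{15}{286} + 36 = \frac{10281}{286}$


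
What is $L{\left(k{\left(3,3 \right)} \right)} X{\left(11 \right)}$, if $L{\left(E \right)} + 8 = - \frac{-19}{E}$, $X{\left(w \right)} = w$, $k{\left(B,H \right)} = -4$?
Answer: $- \frac{561}{4} \approx -140.25$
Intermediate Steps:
$L{\left(E \right)} = -8 + \frac{19}{E}$ ($L{\left(E \right)} = -8 - - \frac{19}{E} = -8 + \frac{19}{E}$)
$L{\left(k{\left(3,3 \right)} \right)} X{\left(11 \right)} = \left(-8 + \frac{19}{-4}\right) 11 = \left(-8 + 19 \left(- \frac{1}{4}\right)\right) 11 = \left(-8 - \frac{19}{4}\right) 11 = \left(- \frac{51}{4}\right) 11 = - \frac{561}{4}$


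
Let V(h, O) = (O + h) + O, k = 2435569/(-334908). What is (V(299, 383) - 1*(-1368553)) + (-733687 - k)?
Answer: 212980814917/334908 ≈ 6.3594e+5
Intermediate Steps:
k = -2435569/334908 (k = 2435569*(-1/334908) = -2435569/334908 ≈ -7.2724)
V(h, O) = h + 2*O
(V(299, 383) - 1*(-1368553)) + (-733687 - k) = ((299 + 2*383) - 1*(-1368553)) + (-733687 - 1*(-2435569/334908)) = ((299 + 766) + 1368553) + (-733687 + 2435569/334908) = (1065 + 1368553) - 245715210227/334908 = 1369618 - 245715210227/334908 = 212980814917/334908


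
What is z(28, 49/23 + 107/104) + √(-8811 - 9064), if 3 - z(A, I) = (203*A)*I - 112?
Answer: -10669727/598 + 5*I*√715 ≈ -17842.0 + 133.7*I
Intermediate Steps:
z(A, I) = 115 - 203*A*I (z(A, I) = 3 - ((203*A)*I - 112) = 3 - (203*A*I - 112) = 3 - (-112 + 203*A*I) = 3 + (112 - 203*A*I) = 115 - 203*A*I)
z(28, 49/23 + 107/104) + √(-8811 - 9064) = (115 - 203*28*(49/23 + 107/104)) + √(-8811 - 9064) = (115 - 203*28*(49*(1/23) + 107*(1/104))) + √(-17875) = (115 - 203*28*(49/23 + 107/104)) + 5*I*√715 = (115 - 203*28*7557/2392) + 5*I*√715 = (115 - 10738497/598) + 5*I*√715 = -10669727/598 + 5*I*√715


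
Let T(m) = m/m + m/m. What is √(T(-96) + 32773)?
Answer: 5*√1311 ≈ 181.04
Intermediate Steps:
T(m) = 2 (T(m) = 1 + 1 = 2)
√(T(-96) + 32773) = √(2 + 32773) = √32775 = 5*√1311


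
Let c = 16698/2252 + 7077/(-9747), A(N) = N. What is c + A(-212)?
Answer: -751105621/3658374 ≈ -205.31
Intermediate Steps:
c = 24469667/3658374 (c = 16698*(1/2252) + 7077*(-1/9747) = 8349/1126 - 2359/3249 = 24469667/3658374 ≈ 6.6887)
c + A(-212) = 24469667/3658374 - 212 = -751105621/3658374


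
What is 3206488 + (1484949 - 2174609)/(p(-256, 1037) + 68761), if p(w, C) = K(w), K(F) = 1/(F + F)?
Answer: 112886080228008/35205631 ≈ 3.2065e+6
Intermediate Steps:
K(F) = 1/(2*F)
p(w, C) = 1/(2*w)
3206488 + (1484949 - 2174609)/(p(-256, 1037) + 68761) = 3206488 + (1484949 - 2174609)/((½)/(-256) + 68761) = 3206488 - 689660/((½)*(-1/256) + 68761) = 3206488 - 689660/(-1/512 + 68761) = 3206488 - 689660/35205631/512 = 3206488 - 689660*512/35205631 = 3206488 - 353105920/35205631 = 112886080228008/35205631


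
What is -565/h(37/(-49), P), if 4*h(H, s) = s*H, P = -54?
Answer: -55370/999 ≈ -55.425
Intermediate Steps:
h(H, s) = H*s/4 (h(H, s) = (s*H)/4 = (H*s)/4 = H*s/4)
-565/h(37/(-49), P) = -565/((¼)*(37/(-49))*(-54)) = -565/((¼)*(37*(-1/49))*(-54)) = -565/((¼)*(-37/49)*(-54)) = -565/999/98 = -565*98/999 = -55370/999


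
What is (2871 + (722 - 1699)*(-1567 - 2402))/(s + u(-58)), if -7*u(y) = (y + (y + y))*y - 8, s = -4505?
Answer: -9054696/13873 ≈ -652.68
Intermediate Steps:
u(y) = 8/7 - 3*y²/7 (u(y) = -((y + (y + y))*y - 8)/7 = -((y + 2*y)*y - 8)/7 = -((3*y)*y - 8)/7 = -(3*y² - 8)/7 = -(-8 + 3*y²)/7 = 8/7 - 3*y²/7)
(2871 + (722 - 1699)*(-1567 - 2402))/(s + u(-58)) = (2871 + (722 - 1699)*(-1567 - 2402))/(-4505 + (8/7 - 3/7*(-58)²)) = (2871 - 977*(-3969))/(-4505 + (8/7 - 3/7*3364)) = (2871 + 3877713)/(-4505 + (8/7 - 10092/7)) = 3880584/(-4505 - 10084/7) = 3880584/(-41619/7) = 3880584*(-7/41619) = -9054696/13873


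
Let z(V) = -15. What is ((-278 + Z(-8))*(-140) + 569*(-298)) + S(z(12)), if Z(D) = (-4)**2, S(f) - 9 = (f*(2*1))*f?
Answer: -132423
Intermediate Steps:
S(f) = 9 + 2*f**2 (S(f) = 9 + (f*(2*1))*f = 9 + (f*2)*f = 9 + (2*f)*f = 9 + 2*f**2)
Z(D) = 16
((-278 + Z(-8))*(-140) + 569*(-298)) + S(z(12)) = ((-278 + 16)*(-140) + 569*(-298)) + (9 + 2*(-15)**2) = (-262*(-140) - 169562) + (9 + 2*225) = (36680 - 169562) + (9 + 450) = -132882 + 459 = -132423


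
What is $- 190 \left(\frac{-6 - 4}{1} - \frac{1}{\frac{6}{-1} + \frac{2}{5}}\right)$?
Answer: $\frac{26125}{14} \approx 1866.1$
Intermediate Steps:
$- 190 \left(\frac{-6 - 4}{1} - \frac{1}{\frac{6}{-1} + \frac{2}{5}}\right) = - 190 \left(\left(-10\right) 1 - \frac{1}{6 \left(-1\right) + 2 \cdot \frac{1}{5}}\right) = - 190 \left(-10 - \frac{1}{-6 + \frac{2}{5}}\right) = - 190 \left(-10 - \frac{1}{- \frac{28}{5}}\right) = - 190 \left(-10 - - \frac{5}{28}\right) = - 190 \left(-10 + \frac{5}{28}\right) = \left(-190\right) \left(- \frac{275}{28}\right) = \frac{26125}{14}$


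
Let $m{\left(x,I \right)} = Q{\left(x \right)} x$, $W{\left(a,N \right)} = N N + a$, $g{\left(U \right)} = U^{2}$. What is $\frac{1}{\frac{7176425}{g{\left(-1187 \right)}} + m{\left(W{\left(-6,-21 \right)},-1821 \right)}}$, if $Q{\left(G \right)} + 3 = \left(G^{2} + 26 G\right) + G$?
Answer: $\frac{1408969}{123172985941430} \approx 1.1439 \cdot 10^{-8}$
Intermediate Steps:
$W{\left(a,N \right)} = a + N^{2}$ ($W{\left(a,N \right)} = N^{2} + a = a + N^{2}$)
$Q{\left(G \right)} = -3 + G^{2} + 27 G$ ($Q{\left(G \right)} = -3 + \left(\left(G^{2} + 26 G\right) + G\right) = -3 + \left(G^{2} + 27 G\right) = -3 + G^{2} + 27 G$)
$m{\left(x,I \right)} = x \left(-3 + x^{2} + 27 x\right)$ ($m{\left(x,I \right)} = \left(-3 + x^{2} + 27 x\right) x = x \left(-3 + x^{2} + 27 x\right)$)
$\frac{1}{\frac{7176425}{g{\left(-1187 \right)}} + m{\left(W{\left(-6,-21 \right)},-1821 \right)}} = \frac{1}{\frac{7176425}{\left(-1187\right)^{2}} + \left(-6 + \left(-21\right)^{2}\right) \left(-3 + \left(-6 + \left(-21\right)^{2}\right)^{2} + 27 \left(-6 + \left(-21\right)^{2}\right)\right)} = \frac{1}{\frac{7176425}{1408969} + \left(-6 + 441\right) \left(-3 + \left(-6 + 441\right)^{2} + 27 \left(-6 + 441\right)\right)} = \frac{1}{7176425 \cdot \frac{1}{1408969} + 435 \left(-3 + 435^{2} + 27 \cdot 435\right)} = \frac{1}{\frac{7176425}{1408969} + 435 \left(-3 + 189225 + 11745\right)} = \frac{1}{\frac{7176425}{1408969} + 435 \cdot 200967} = \frac{1}{\frac{7176425}{1408969} + 87420645} = \frac{1}{\frac{123172985941430}{1408969}} = \frac{1408969}{123172985941430}$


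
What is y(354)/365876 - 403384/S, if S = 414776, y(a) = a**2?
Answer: -2987826724/4742393243 ≈ -0.63002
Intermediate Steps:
y(354)/365876 - 403384/S = 354**2/365876 - 403384/414776 = 125316*(1/365876) - 403384*1/414776 = 31329/91469 - 50423/51847 = -2987826724/4742393243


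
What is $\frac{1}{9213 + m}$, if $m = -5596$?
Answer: $\frac{1}{3617} \approx 0.00027647$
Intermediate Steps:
$\frac{1}{9213 + m} = \frac{1}{9213 - 5596} = \frac{1}{3617}$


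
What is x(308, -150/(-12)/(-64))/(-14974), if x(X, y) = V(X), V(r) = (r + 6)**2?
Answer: -49298/7487 ≈ -6.5845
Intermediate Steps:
V(r) = (6 + r)**2
x(X, y) = (6 + X)**2
x(308, -150/(-12)/(-64))/(-14974) = (6 + 308)**2/(-14974) = 314**2*(-1/14974) = 98596*(-1/14974) = -49298/7487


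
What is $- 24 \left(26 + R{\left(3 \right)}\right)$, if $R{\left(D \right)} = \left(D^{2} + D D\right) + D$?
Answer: $-1128$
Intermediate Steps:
$R{\left(D \right)} = D + 2 D^{2}$ ($R{\left(D \right)} = \left(D^{2} + D^{2}\right) + D = 2 D^{2} + D = D + 2 D^{2}$)
$- 24 \left(26 + R{\left(3 \right)}\right) = - 24 \left(26 + 3 \left(1 + 2 \cdot 3\right)\right) = - 24 \left(26 + 3 \left(1 + 6\right)\right) = - 24 \left(26 + 3 \cdot 7\right) = - 24 \left(26 + 21\right) = \left(-24\right) 47 = -1128$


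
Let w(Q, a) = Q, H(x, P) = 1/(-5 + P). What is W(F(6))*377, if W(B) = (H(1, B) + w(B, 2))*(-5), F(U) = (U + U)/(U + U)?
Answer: -5655/4 ≈ -1413.8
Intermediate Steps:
F(U) = 1 (F(U) = (2*U)/((2*U)) = (2*U)*(1/(2*U)) = 1)
W(B) = -5*B - 5/(-5 + B) (W(B) = (1/(-5 + B) + B)*(-5) = (B + 1/(-5 + B))*(-5) = -5*B - 5/(-5 + B))
W(F(6))*377 = (5*(-1 - 1*1*(-5 + 1))/(-5 + 1))*377 = (5*(-1 - 1*1*(-4))/(-4))*377 = (5*(-¼)*(-1 + 4))*377 = (5*(-¼)*3)*377 = -15/4*377 = -5655/4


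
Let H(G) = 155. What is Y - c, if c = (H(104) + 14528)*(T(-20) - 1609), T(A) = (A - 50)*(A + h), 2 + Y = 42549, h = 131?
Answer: 137754404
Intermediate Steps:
Y = 42547 (Y = -2 + 42549 = 42547)
T(A) = (-50 + A)*(131 + A) (T(A) = (A - 50)*(A + 131) = (-50 + A)*(131 + A))
c = -137711857 (c = (155 + 14528)*((-6550 + (-20)² + 81*(-20)) - 1609) = 14683*((-6550 + 400 - 1620) - 1609) = 14683*(-7770 - 1609) = 14683*(-9379) = -137711857)
Y - c = 42547 - 1*(-137711857) = 42547 + 137711857 = 137754404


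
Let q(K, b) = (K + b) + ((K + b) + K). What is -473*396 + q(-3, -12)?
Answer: -187341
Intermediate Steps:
q(K, b) = 2*b + 3*K (q(K, b) = (K + b) + (b + 2*K) = 2*b + 3*K)
-473*396 + q(-3, -12) = -473*396 + (2*(-12) + 3*(-3)) = -187308 + (-24 - 9) = -187308 - 33 = -187341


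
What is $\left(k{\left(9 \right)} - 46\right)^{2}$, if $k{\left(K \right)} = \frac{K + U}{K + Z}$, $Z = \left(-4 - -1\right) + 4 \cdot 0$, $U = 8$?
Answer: $\frac{67081}{36} \approx 1863.4$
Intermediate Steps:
$Z = -3$ ($Z = \left(-4 + 1\right) + 0 = -3 + 0 = -3$)
$k{\left(K \right)} = \frac{8 + K}{-3 + K}$ ($k{\left(K \right)} = \frac{K + 8}{K - 3} = \frac{8 + K}{-3 + K}$)
$\left(k{\left(9 \right)} - 46\right)^{2} = \left(\frac{8 + 9}{-3 + 9} - 46\right)^{2} = \left(\frac{1}{6} \cdot 17 - 46\right)^{2} = \left(\frac{17}{6} - 46\right)^{2} = \left(- \frac{259}{6}\right)^{2} = \frac{67081}{36}$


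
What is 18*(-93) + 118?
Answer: -1556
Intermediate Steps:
18*(-93) + 118 = -1674 + 118 = -1556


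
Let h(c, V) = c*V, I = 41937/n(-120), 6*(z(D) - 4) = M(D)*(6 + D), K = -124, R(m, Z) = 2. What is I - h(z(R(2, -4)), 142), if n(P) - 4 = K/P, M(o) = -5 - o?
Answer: 4117402/453 ≈ 9089.2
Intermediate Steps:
n(P) = 4 - 124/P
z(D) = 4 + (-5 - D)*(6 + D)/6 (z(D) = 4 + ((-5 - D)*(6 + D))/6 = 4 + (-5 - D)*(6 + D)/6)
I = 1258110/151 (I = 41937/(4 - 124/(-120)) = 41937/(4 - 124*(-1/120)) = 41937/(4 + 31/30) = 41937/(151/30) = 41937*(30/151) = 1258110/151 ≈ 8331.9)
h(c, V) = V*c
I - h(z(R(2, -4)), 142) = 1258110/151 - 142*(-1 - 11/6*2 - ⅙*2²) = 1258110/151 - 142*(-1 - 11/3 - ⅙*4) = 1258110/151 - 142*(-1 - 11/3 - ⅔) = 1258110/151 - 142*(-16)/3 = 1258110/151 - 1*(-2272/3) = 1258110/151 + 2272/3 = 4117402/453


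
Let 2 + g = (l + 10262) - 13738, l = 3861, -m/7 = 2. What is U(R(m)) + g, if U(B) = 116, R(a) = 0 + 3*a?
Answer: 499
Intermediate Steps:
m = -14 (m = -7*2 = -14)
R(a) = 3*a
g = 383 (g = -2 + ((3861 + 10262) - 13738) = -2 + (14123 - 13738) = -2 + 385 = 383)
U(R(m)) + g = 116 + 383 = 499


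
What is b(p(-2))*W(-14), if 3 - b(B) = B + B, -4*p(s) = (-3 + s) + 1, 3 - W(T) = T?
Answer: 17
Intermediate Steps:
W(T) = 3 - T
p(s) = 1/2 - s/4 (p(s) = -((-3 + s) + 1)/4 = -(-2 + s)/4 = 1/2 - s/4)
b(B) = 3 - 2*B (b(B) = 3 - (B + B) = 3 - 2*B)
b(p(-2))*W(-14) = (3 - 2*(1/2 - 1/4*(-2)))*(3 - 1*(-14)) = (3 - 2*(1/2 + 1/2))*(3 + 14) = (3 - 2*1)*17 = (3 - 2)*17 = 1*17 = 17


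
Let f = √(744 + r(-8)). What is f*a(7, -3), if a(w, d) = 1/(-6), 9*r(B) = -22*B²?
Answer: -√1322/9 ≈ -4.0399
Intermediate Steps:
r(B) = -22*B²/9 (r(B) = (-22*B²)/9 = -22*B²/9)
a(w, d) = -⅙
f = 2*√1322/3 (f = √(744 - 22/9*(-8)²) = √(744 - 22/9*64) = √(744 - 1408/9) = √(5288/9) = 2*√1322/3 ≈ 24.240)
f*a(7, -3) = (2*√1322/3)*(-⅙) = -√1322/9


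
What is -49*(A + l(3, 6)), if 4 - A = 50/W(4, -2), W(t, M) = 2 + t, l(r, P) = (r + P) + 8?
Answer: -1862/3 ≈ -620.67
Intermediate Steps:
l(r, P) = 8 + P + r (l(r, P) = (P + r) + 8 = 8 + P + r)
A = -13/3 (A = 4 - 50/(2 + 4) = 4 - 50/6 = 4 - 1*25/3 = 4 - 25/3 = -13/3 ≈ -4.3333)
-49*(A + l(3, 6)) = -49*(-13/3 + (8 + 6 + 3)) = -49*(-13/3 + 17) = -49*38/3 = -1862/3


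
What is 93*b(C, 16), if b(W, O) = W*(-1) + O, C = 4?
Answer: 1116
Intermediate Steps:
b(W, O) = O - W (b(W, O) = -W + O = O - W)
93*b(C, 16) = 93*(16 - 1*4) = 93*(16 - 4) = 93*12 = 1116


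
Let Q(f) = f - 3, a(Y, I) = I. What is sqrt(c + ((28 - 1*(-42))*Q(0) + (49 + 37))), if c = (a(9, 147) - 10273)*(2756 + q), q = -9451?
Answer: sqrt(67793446) ≈ 8233.7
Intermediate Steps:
Q(f) = -3 + f
c = 67793570 (c = (147 - 10273)*(2756 - 9451) = -10126*(-6695) = 67793570)
sqrt(c + ((28 - 1*(-42))*Q(0) + (49 + 37))) = sqrt(67793570 + ((28 - 1*(-42))*(-3 + 0) + (49 + 37))) = sqrt(67793570 + ((28 + 42)*(-3) + 86)) = sqrt(67793570 + (70*(-3) + 86)) = sqrt(67793570 + (-210 + 86)) = sqrt(67793570 - 124) = sqrt(67793446)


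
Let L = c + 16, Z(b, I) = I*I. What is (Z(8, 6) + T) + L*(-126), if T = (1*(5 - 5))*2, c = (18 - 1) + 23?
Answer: -7020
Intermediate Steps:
Z(b, I) = I²
c = 40 (c = 17 + 23 = 40)
T = 0 (T = (1*0)*2 = 0*2 = 0)
L = 56 (L = 40 + 16 = 56)
(Z(8, 6) + T) + L*(-126) = (6² + 0) + 56*(-126) = (36 + 0) - 7056 = 36 - 7056 = -7020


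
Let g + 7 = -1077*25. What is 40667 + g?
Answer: 13735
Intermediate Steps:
g = -26932 (g = -7 - 1077*25 = -7 - 26925 = -26932)
40667 + g = 40667 - 26932 = 13735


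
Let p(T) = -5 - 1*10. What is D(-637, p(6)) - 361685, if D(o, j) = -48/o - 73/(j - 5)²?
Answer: -92157365301/254800 ≈ -3.6169e+5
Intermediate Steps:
p(T) = -15 (p(T) = -5 - 10 = -15)
D(o, j) = -73/(-5 + j)² - 48/o (D(o, j) = -48/o - 73/(-5 + j)² = -73/(-5 + j)² - 48/o)
D(-637, p(6)) - 361685 = (-73/(-5 - 15)² - 48/(-637)) - 361685 = (-73/(-20)² - 48*(-1/637)) - 361685 = (-73*1/400 + 48/637) - 361685 = (-73/400 + 48/637) - 361685 = -27301/254800 - 361685 = -92157365301/254800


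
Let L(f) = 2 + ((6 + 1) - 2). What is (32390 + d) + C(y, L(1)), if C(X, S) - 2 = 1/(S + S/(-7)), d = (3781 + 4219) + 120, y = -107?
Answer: 243073/6 ≈ 40512.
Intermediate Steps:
d = 8120 (d = 8000 + 120 = 8120)
L(f) = 7 (L(f) = 2 + (7 - 2) = 2 + 5 = 7)
C(X, S) = 2 + 7/(6*S) (C(X, S) = 2 + 1/(S + S/(-7)) = 2 + 1/(S + S*(-1/7)) = 2 + 1/(S - S/7) = 2 + 1/(6*S/7) = 2 + 7/(6*S))
(32390 + d) + C(y, L(1)) = (32390 + 8120) + (2 + (7/6)/7) = 40510 + (2 + (7/6)*(1/7)) = 40510 + (2 + 1/6) = 40510 + 13/6 = 243073/6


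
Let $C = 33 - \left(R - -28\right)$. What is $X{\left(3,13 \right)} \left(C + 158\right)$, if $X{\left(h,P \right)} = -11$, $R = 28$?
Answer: $-1485$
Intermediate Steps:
$C = -23$ ($C = 33 - \left(28 - -28\right) = 33 - \left(28 + 28\right) = 33 - 56 = -23$)
$X{\left(3,13 \right)} \left(C + 158\right) = - 11 \left(-23 + 158\right) = \left(-11\right) 135 = -1485$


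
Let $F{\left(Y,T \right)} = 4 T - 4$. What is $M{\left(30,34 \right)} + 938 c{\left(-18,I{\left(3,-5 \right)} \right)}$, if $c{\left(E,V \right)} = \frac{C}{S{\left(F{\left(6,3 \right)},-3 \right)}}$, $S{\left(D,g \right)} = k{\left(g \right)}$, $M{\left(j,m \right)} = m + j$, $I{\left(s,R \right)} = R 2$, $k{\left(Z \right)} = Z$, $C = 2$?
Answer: $- \frac{1684}{3} \approx -561.33$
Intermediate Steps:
$F{\left(Y,T \right)} = -4 + 4 T$
$I{\left(s,R \right)} = 2 R$
$M{\left(j,m \right)} = j + m$
$S{\left(D,g \right)} = g$
$c{\left(E,V \right)} = - \frac{2}{3}$ ($c{\left(E,V \right)} = \frac{2}{-3} = 2 \left(- \frac{1}{3}\right) = - \frac{2}{3}$)
$M{\left(30,34 \right)} + 938 c{\left(-18,I{\left(3,-5 \right)} \right)} = \left(30 + 34\right) + 938 \left(- \frac{2}{3}\right) = 64 - \frac{1876}{3} = - \frac{1684}{3}$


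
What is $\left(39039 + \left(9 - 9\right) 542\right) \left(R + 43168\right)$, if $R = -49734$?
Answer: $-256330074$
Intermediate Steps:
$\left(39039 + \left(9 - 9\right) 542\right) \left(R + 43168\right) = \left(39039 + \left(9 - 9\right) 542\right) \left(-49734 + 43168\right) = \left(39039 + 0 \cdot 542\right) \left(-6566\right) = \left(39039 + 0\right) \left(-6566\right) = 39039 \left(-6566\right) = -256330074$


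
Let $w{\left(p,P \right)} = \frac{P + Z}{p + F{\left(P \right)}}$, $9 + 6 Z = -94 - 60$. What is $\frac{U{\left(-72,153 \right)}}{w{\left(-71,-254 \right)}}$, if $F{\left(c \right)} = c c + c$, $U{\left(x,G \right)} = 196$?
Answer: $- \frac{10784088}{241} \approx -44747.0$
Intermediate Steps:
$Z = - \frac{163}{6}$ ($Z = - \frac{3}{2} + \frac{-94 - 60}{6} = - \frac{3}{2} + \frac{1}{6} \left(-154\right) = - \frac{3}{2} - \frac{77}{3} = - \frac{163}{6} \approx -27.167$)
$F{\left(c \right)} = c + c^{2}$ ($F{\left(c \right)} = c^{2} + c = c + c^{2}$)
$w{\left(p,P \right)} = \frac{- \frac{163}{6} + P}{p + P \left(1 + P\right)}$ ($w{\left(p,P \right)} = \frac{P - \frac{163}{6}}{p + P \left(1 + P\right)} = \frac{- \frac{163}{6} + P}{p + P \left(1 + P\right)}$)
$\frac{U{\left(-72,153 \right)}}{w{\left(-71,-254 \right)}} = \frac{196}{\frac{1}{-71 - 254 \left(1 - 254\right)} \left(- \frac{163}{6} - 254\right)} = \frac{196}{\frac{1}{-71 - -64262} \left(- \frac{1687}{6}\right)} = \frac{196}{\frac{1}{-71 + 64262} \left(- \frac{1687}{6}\right)} = \frac{196}{\frac{1}{64191} \left(- \frac{1687}{6}\right)} = \frac{196}{- \frac{1687}{385146}} = 196 \left(- \frac{385146}{1687}\right) = - \frac{10784088}{241}$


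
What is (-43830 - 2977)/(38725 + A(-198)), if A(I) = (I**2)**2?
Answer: -46807/1536992341 ≈ -3.0454e-5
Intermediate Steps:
A(I) = I**4
(-43830 - 2977)/(38725 + A(-198)) = (-43830 - 2977)/(38725 + (-198)**4) = -46807/(38725 + 1536953616) = -46807/1536992341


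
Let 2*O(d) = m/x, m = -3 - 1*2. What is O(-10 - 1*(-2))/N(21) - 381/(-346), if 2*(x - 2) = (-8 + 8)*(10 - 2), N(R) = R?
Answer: 15137/14532 ≈ 1.0416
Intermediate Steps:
m = -5 (m = -3 - 2 = -5)
x = 2 (x = 2 + ((-8 + 8)*(10 - 2))/2 = 2 + (0*8)/2 = 2 + (1/2)*0 = 2 + 0 = 2)
O(d) = -5/4 (O(d) = (-5/2)/2 = (-5*1/2)/2 = (1/2)*(-5/2) = -5/4)
O(-10 - 1*(-2))/N(21) - 381/(-346) = -5/4/21 - 381/(-346) = -5/4*1/21 - 381*(-1/346) = -5/84 + 381/346 = 15137/14532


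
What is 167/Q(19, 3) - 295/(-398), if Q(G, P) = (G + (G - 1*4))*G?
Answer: 64259/64277 ≈ 0.99972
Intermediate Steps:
Q(G, P) = G*(-4 + 2*G) (Q(G, P) = (G + (G - 4))*G = (G + (-4 + G))*G = (-4 + 2*G)*G = G*(-4 + 2*G))
167/Q(19, 3) - 295/(-398) = 167/((2*19*(-2 + 19))) - 295/(-398) = 167/((2*19*17)) - 295*(-1/398) = 167/646 + 295/398 = 64259/64277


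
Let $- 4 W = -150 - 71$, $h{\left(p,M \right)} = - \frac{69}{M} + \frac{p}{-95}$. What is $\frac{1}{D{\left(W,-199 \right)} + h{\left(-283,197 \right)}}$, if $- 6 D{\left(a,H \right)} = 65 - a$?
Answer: $\frac{149720}{150273} \approx 0.99632$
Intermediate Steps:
$h{\left(p,M \right)} = - \frac{69}{M} - \frac{p}{95}$ ($h{\left(p,M \right)} = - \frac{69}{M} + p \left(- \frac{1}{95}\right) = - \frac{69}{M} - \frac{p}{95}$)
$W = \frac{221}{4}$ ($W = - \frac{-150 - 71}{4} = \left(- \frac{1}{4}\right) \left(-221\right) = \frac{221}{4} \approx 55.25$)
$D{\left(a,H \right)} = - \frac{65}{6} + \frac{a}{6}$ ($D{\left(a,H \right)} = - \frac{65 - a}{6} = - \frac{65}{6} + \frac{a}{6}$)
$\frac{1}{D{\left(W,-199 \right)} + h{\left(-283,197 \right)}} = \frac{1}{\left(- \frac{65}{6} + \frac{1}{6} \cdot \frac{221}{4}\right) - \left(- \frac{283}{95} + \frac{69}{197}\right)} = \frac{1}{\left(- \frac{65}{6} + \frac{221}{24}\right) + \left(\left(-69\right) \frac{1}{197} + \frac{283}{95}\right)} = \frac{1}{- \frac{13}{8} + \left(- \frac{69}{197} + \frac{283}{95}\right)} = \frac{1}{- \frac{13}{8} + \frac{49196}{18715}} = \frac{1}{\frac{150273}{149720}} = \frac{149720}{150273}$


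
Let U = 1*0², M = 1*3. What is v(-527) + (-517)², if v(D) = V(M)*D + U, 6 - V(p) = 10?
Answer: 269397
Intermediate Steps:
M = 3
V(p) = -4 (V(p) = 6 - 1*10 = 6 - 10 = -4)
U = 0 (U = 1*0 = 0)
v(D) = -4*D (v(D) = -4*D + 0 = -4*D)
v(-527) + (-517)² = -4*(-527) + (-517)² = 2108 + 267289 = 269397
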